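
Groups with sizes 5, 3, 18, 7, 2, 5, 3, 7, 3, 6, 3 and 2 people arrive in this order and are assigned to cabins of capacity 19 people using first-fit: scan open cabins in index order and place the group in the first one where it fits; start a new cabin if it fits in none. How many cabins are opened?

  5 → cabin 1 (new)  [load 5/19]
  3 → cabin 1  [load 8/19]
  18 → cabin 2 (new)  [load 18/19]
  7 → cabin 1  [load 15/19]
  2 → cabin 1  [load 17/19]
  5 → cabin 3 (new)  [load 5/19]
  3 → cabin 3  [load 8/19]
  7 → cabin 3  [load 15/19]
  3 → cabin 3  [load 18/19]
  6 → cabin 4 (new)  [load 6/19]
  3 → cabin 4  [load 9/19]
  2 → cabin 1  [load 19/19]
4 cabins opened.

4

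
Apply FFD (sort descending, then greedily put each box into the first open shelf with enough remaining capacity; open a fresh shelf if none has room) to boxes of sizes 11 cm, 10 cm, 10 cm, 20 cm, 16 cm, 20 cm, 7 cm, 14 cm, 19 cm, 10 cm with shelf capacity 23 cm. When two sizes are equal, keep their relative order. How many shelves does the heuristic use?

7

Sorted descending: 20, 20, 19, 16, 14, 11, 10, 10, 10, 7.
  20 → shelf 1 (new)  [load 20/23]
  20 → shelf 2 (new)  [load 20/23]
  19 → shelf 3 (new)  [load 19/23]
  16 → shelf 4 (new)  [load 16/23]
  14 → shelf 5 (new)  [load 14/23]
  11 → shelf 6 (new)  [load 11/23]
  10 → shelf 6  [load 21/23]
  10 → shelf 7 (new)  [load 10/23]
  10 → shelf 7  [load 20/23]
  7 → shelf 4  [load 23/23]
7 shelves opened.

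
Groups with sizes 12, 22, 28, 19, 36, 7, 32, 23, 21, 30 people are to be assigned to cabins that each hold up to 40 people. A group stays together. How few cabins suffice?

7

Total = 36 + 32 + 30 + 28 + 23 + 22 + 21 + 19 + 12 + 7 = 230 people.
Lower bound: ⌈230/40⌉ = 6 cabins.
Also, 7 groups each exceed 20 people, and no two of those can share a cabin, so at least 7 cabins are needed.
A packing using 7 cabins:
  cabin 1: 36 = 36
  cabin 2: 32 + 7 = 39
  cabin 3: 30 = 30
  cabin 4: 28 + 12 = 40
  cabin 5: 23 = 23
  cabin 6: 22 = 22
  cabin 7: 21 + 19 = 40
This matches the lower bound, so 7 is optimal.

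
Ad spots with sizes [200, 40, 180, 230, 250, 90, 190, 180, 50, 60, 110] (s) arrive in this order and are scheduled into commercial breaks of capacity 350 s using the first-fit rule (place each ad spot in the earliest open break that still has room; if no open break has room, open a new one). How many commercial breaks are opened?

  200 → break 1 (new)  [load 200/350]
  40 → break 1  [load 240/350]
  180 → break 2 (new)  [load 180/350]
  230 → break 3 (new)  [load 230/350]
  250 → break 4 (new)  [load 250/350]
  90 → break 1  [load 330/350]
  190 → break 5 (new)  [load 190/350]
  180 → break 6 (new)  [load 180/350]
  50 → break 2  [load 230/350]
  60 → break 2  [load 290/350]
  110 → break 3  [load 340/350]
6 commercial breaks opened.

6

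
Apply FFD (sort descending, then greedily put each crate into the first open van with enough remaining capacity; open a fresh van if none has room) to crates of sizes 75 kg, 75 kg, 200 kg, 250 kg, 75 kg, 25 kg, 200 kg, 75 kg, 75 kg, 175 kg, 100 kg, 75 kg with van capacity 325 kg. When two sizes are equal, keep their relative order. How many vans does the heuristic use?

5

Sorted descending: 250, 200, 200, 175, 100, 75, 75, 75, 75, 75, 75, 25.
  250 → van 1 (new)  [load 250/325]
  200 → van 2 (new)  [load 200/325]
  200 → van 3 (new)  [load 200/325]
  175 → van 4 (new)  [load 175/325]
  100 → van 2  [load 300/325]
  75 → van 1  [load 325/325]
  75 → van 3  [load 275/325]
  75 → van 4  [load 250/325]
  75 → van 4  [load 325/325]
  75 → van 5 (new)  [load 75/325]
  75 → van 5  [load 150/325]
  25 → van 2  [load 325/325]
5 vans opened.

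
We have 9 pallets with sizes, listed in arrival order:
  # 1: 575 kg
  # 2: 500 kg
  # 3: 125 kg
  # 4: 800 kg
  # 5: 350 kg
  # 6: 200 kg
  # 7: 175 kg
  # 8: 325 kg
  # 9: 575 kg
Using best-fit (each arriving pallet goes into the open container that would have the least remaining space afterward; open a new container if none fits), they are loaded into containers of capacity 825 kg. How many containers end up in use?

  575 → container 1 (new)  [load 575/825]
  500 → container 2 (new)  [load 500/825]
  125 → container 1  [load 700/825]
  800 → container 3 (new)  [load 800/825]
  350 → container 4 (new)  [load 350/825]
  200 → container 2  [load 700/825]
  175 → container 4  [load 525/825]
  325 → container 5 (new)  [load 325/825]
  575 → container 6 (new)  [load 575/825]
6 containers opened.

6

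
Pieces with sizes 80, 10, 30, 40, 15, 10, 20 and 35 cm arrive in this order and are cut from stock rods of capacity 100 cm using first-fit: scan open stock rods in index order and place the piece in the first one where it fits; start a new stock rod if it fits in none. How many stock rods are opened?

  80 → stock rod 1 (new)  [load 80/100]
  10 → stock rod 1  [load 90/100]
  30 → stock rod 2 (new)  [load 30/100]
  40 → stock rod 2  [load 70/100]
  15 → stock rod 2  [load 85/100]
  10 → stock rod 1  [load 100/100]
  20 → stock rod 3 (new)  [load 20/100]
  35 → stock rod 3  [load 55/100]
3 stock rods opened.

3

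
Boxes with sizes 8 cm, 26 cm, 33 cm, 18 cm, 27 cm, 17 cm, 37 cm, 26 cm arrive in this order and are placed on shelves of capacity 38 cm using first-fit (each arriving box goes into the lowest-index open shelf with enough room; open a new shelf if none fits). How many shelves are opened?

6

  8 → shelf 1 (new)  [load 8/38]
  26 → shelf 1  [load 34/38]
  33 → shelf 2 (new)  [load 33/38]
  18 → shelf 3 (new)  [load 18/38]
  27 → shelf 4 (new)  [load 27/38]
  17 → shelf 3  [load 35/38]
  37 → shelf 5 (new)  [load 37/38]
  26 → shelf 6 (new)  [load 26/38]
6 shelves opened.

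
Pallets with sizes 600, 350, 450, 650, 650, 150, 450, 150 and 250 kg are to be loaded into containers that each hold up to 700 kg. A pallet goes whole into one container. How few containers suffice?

6

Total = 650 + 650 + 600 + 450 + 450 + 350 + 250 + 150 + 150 = 3700 kg.
Lower bound: ⌈3700/700⌉ = 6 containers.
A packing using 6 containers:
  container 1: 650 = 650
  container 2: 650 = 650
  container 3: 600 = 600
  container 4: 450 + 250 = 700
  container 5: 450 + 150 = 600
  container 6: 350 + 150 = 500
This matches the lower bound, so 6 is optimal.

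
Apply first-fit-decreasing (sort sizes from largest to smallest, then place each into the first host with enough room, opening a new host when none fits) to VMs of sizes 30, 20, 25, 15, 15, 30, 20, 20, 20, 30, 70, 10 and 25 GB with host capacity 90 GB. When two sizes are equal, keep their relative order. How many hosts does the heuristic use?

Sorted descending: 70, 30, 30, 30, 25, 25, 20, 20, 20, 20, 15, 15, 10.
  70 → host 1 (new)  [load 70/90]
  30 → host 2 (new)  [load 30/90]
  30 → host 2  [load 60/90]
  30 → host 2  [load 90/90]
  25 → host 3 (new)  [load 25/90]
  25 → host 3  [load 50/90]
  20 → host 1  [load 90/90]
  20 → host 3  [load 70/90]
  20 → host 3  [load 90/90]
  20 → host 4 (new)  [load 20/90]
  15 → host 4  [load 35/90]
  15 → host 4  [load 50/90]
  10 → host 4  [load 60/90]
4 hosts opened.

4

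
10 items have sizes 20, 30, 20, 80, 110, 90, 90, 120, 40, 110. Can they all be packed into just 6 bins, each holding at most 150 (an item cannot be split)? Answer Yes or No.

A valid assignment using 6 bins:
  bin 1: 120 + 30 = 150
  bin 2: 110 + 40 = 150
  bin 3: 110 + 20 + 20 = 150
  bin 4: 90 = 90
  bin 5: 90 = 90
  bin 6: 80 = 80
Every load is within 150, so 6 bins suffice.

Yes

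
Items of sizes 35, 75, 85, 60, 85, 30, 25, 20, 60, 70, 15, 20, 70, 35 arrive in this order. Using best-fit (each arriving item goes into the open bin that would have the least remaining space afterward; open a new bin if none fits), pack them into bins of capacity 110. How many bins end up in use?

7

  35 → bin 1 (new)  [load 35/110]
  75 → bin 1  [load 110/110]
  85 → bin 2 (new)  [load 85/110]
  60 → bin 3 (new)  [load 60/110]
  85 → bin 4 (new)  [load 85/110]
  30 → bin 3  [load 90/110]
  25 → bin 2  [load 110/110]
  20 → bin 3  [load 110/110]
  60 → bin 5 (new)  [load 60/110]
  70 → bin 6 (new)  [load 70/110]
  15 → bin 4  [load 100/110]
  20 → bin 6  [load 90/110]
  70 → bin 7 (new)  [load 70/110]
  35 → bin 7  [load 105/110]
7 bins opened.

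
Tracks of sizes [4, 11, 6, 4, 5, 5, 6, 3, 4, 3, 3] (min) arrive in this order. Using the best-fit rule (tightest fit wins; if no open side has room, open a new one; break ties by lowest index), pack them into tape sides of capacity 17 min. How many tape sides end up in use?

4

  4 → side 1 (new)  [load 4/17]
  11 → side 1  [load 15/17]
  6 → side 2 (new)  [load 6/17]
  4 → side 2  [load 10/17]
  5 → side 2  [load 15/17]
  5 → side 3 (new)  [load 5/17]
  6 → side 3  [load 11/17]
  3 → side 3  [load 14/17]
  4 → side 4 (new)  [load 4/17]
  3 → side 3  [load 17/17]
  3 → side 4  [load 7/17]
4 tape sides opened.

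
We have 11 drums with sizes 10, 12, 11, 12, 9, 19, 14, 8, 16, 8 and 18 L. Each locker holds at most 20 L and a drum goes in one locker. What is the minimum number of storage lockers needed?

Total = 19 + 18 + 16 + 14 + 12 + 12 + 11 + 10 + 9 + 8 + 8 = 137 L.
Lower bound: ⌈137/20⌉ = 7 storage lockers.
A packing using 8 storage lockers:
  locker 1: 19 = 19
  locker 2: 18 = 18
  locker 3: 16 = 16
  locker 4: 14 = 14
  locker 5: 12 + 8 = 20
  locker 6: 12 + 8 = 20
  locker 7: 11 + 9 = 20
  locker 8: 10 = 10
No arrangement into 7 storage lockers stays within capacity, so 8 is optimal.

8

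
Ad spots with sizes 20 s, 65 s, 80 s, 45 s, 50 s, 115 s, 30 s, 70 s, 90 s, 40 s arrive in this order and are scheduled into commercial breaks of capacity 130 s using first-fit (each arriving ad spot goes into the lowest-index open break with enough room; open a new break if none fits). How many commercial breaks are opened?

  20 → break 1 (new)  [load 20/130]
  65 → break 1  [load 85/130]
  80 → break 2 (new)  [load 80/130]
  45 → break 1  [load 130/130]
  50 → break 2  [load 130/130]
  115 → break 3 (new)  [load 115/130]
  30 → break 4 (new)  [load 30/130]
  70 → break 4  [load 100/130]
  90 → break 5 (new)  [load 90/130]
  40 → break 5  [load 130/130]
5 commercial breaks opened.

5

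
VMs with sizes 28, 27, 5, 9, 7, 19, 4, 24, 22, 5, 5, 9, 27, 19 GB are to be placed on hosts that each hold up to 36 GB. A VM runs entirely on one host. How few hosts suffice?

Total = 28 + 27 + 27 + 24 + 22 + 19 + 19 + 9 + 9 + 7 + 5 + 5 + 5 + 4 = 210 GB.
Lower bound: ⌈210/36⌉ = 6 hosts.
Also, 7 VMs each exceed 18 GB, and no two of those can share a host, so at least 7 hosts are needed.
A packing using 7 hosts:
  host 1: 28 + 7 = 35
  host 2: 27 + 9 = 36
  host 3: 27 + 9 = 36
  host 4: 24 + 5 + 5 = 34
  host 5: 22 + 5 + 4 = 31
  host 6: 19 = 19
  host 7: 19 = 19
This matches the lower bound, so 7 is optimal.

7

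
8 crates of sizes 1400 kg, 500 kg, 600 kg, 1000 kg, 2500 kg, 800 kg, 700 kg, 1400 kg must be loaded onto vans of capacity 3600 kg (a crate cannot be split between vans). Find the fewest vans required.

Total = 2500 + 1400 + 1400 + 1000 + 800 + 700 + 600 + 500 = 8900 kg.
Lower bound: ⌈8900/3600⌉ = 3 vans.
A packing using 3 vans:
  van 1: 2500 + 1000 = 3500
  van 2: 1400 + 1400 + 800 = 3600
  van 3: 700 + 600 + 500 = 1800
This matches the lower bound, so 3 is optimal.

3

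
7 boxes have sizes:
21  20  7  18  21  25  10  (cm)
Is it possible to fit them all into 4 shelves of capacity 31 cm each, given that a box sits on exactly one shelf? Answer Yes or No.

No

Total = 122 cm; ⌈122/31⌉ = 4.
5 boxes each exceed half the capacity and cannot share a shelf, forcing at least 5 shelves.
At least 5 shelves are required, but only 4 are allowed.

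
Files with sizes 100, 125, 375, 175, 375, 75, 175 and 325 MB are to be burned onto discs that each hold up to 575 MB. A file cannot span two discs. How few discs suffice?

Total = 375 + 375 + 325 + 175 + 175 + 125 + 100 + 75 = 1725 MB.
Lower bound: ⌈1725/575⌉ = 3 discs.
A packing using 4 discs:
  disc 1: 375 + 175 = 550
  disc 2: 375 + 175 = 550
  disc 3: 325 + 125 + 100 = 550
  disc 4: 75 = 75
No arrangement into 3 discs stays within capacity, so 4 is optimal.

4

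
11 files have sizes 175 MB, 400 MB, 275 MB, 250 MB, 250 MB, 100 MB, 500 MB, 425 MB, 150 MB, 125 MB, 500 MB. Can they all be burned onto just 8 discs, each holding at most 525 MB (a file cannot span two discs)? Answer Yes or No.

Yes

A valid assignment using 7 discs:
  disc 1: 500 = 500
  disc 2: 500 = 500
  disc 3: 425 + 100 = 525
  disc 4: 400 + 125 = 525
  disc 5: 275 + 250 = 525
  disc 6: 250 + 175 = 425
  disc 7: 150 = 150
That uses only 7 ≤ 8, so 8 discs are enough.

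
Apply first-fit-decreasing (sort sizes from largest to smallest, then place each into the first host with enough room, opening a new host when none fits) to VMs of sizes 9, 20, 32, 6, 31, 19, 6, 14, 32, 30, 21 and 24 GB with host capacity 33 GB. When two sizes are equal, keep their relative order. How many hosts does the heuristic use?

8

Sorted descending: 32, 32, 31, 30, 24, 21, 20, 19, 14, 9, 6, 6.
  32 → host 1 (new)  [load 32/33]
  32 → host 2 (new)  [load 32/33]
  31 → host 3 (new)  [load 31/33]
  30 → host 4 (new)  [load 30/33]
  24 → host 5 (new)  [load 24/33]
  21 → host 6 (new)  [load 21/33]
  20 → host 7 (new)  [load 20/33]
  19 → host 8 (new)  [load 19/33]
  14 → host 8  [load 33/33]
  9 → host 5  [load 33/33]
  6 → host 6  [load 27/33]
  6 → host 6  [load 33/33]
8 hosts opened.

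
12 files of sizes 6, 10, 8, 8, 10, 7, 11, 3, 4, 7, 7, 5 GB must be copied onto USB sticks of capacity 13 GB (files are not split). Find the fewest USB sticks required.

Total = 11 + 10 + 10 + 8 + 8 + 7 + 7 + 7 + 6 + 5 + 4 + 3 = 86 GB.
Lower bound: ⌈86/13⌉ = 7 USB sticks.
Also, 8 files each exceed 13/2 GB, and no two of those can share a USB stick, so at least 8 USB sticks are needed.
A packing using 8 USB sticks:
  USB stick 1: 11 = 11
  USB stick 2: 10 + 3 = 13
  USB stick 3: 10 = 10
  USB stick 4: 8 + 5 = 13
  USB stick 5: 8 + 4 = 12
  USB stick 6: 7 + 6 = 13
  USB stick 7: 7 = 7
  USB stick 8: 7 = 7
This matches the lower bound, so 8 is optimal.

8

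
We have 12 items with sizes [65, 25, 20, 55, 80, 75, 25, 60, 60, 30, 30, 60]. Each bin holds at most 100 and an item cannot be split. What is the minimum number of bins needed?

Total = 80 + 75 + 65 + 60 + 60 + 60 + 55 + 30 + 30 + 25 + 25 + 20 = 585.
Lower bound: ⌈585/100⌉ = 6 bins.
Also, 7 items each exceed 50, and no two of those can share a bin, so at least 7 bins are needed.
A packing using 7 bins:
  bin 1: 80 + 20 = 100
  bin 2: 75 + 25 = 100
  bin 3: 65 + 30 = 95
  bin 4: 60 + 30 = 90
  bin 5: 60 + 25 = 85
  bin 6: 60 = 60
  bin 7: 55 = 55
This matches the lower bound, so 7 is optimal.

7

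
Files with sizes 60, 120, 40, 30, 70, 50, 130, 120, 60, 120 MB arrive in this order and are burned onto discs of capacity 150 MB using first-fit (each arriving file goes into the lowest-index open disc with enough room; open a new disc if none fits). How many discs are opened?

7

  60 → disc 1 (new)  [load 60/150]
  120 → disc 2 (new)  [load 120/150]
  40 → disc 1  [load 100/150]
  30 → disc 1  [load 130/150]
  70 → disc 3 (new)  [load 70/150]
  50 → disc 3  [load 120/150]
  130 → disc 4 (new)  [load 130/150]
  120 → disc 5 (new)  [load 120/150]
  60 → disc 6 (new)  [load 60/150]
  120 → disc 7 (new)  [load 120/150]
7 discs opened.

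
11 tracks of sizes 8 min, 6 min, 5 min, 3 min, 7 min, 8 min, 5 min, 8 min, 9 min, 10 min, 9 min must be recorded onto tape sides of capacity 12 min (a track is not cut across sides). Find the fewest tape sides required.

8

Total = 10 + 9 + 9 + 8 + 8 + 8 + 7 + 6 + 5 + 5 + 3 = 78 min.
Lower bound: ⌈78/12⌉ = 7 tape sides.
A packing using 8 tape sides:
  side 1: 10 = 10
  side 2: 9 + 3 = 12
  side 3: 9 = 9
  side 4: 8 = 8
  side 5: 8 = 8
  side 6: 8 = 8
  side 7: 7 + 5 = 12
  side 8: 6 + 5 = 11
No arrangement into 7 tape sides stays within capacity, so 8 is optimal.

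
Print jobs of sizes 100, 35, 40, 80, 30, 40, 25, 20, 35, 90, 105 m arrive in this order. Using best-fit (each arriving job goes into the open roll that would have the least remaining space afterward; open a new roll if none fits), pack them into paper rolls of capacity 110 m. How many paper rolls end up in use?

6

  100 → roll 1 (new)  [load 100/110]
  35 → roll 2 (new)  [load 35/110]
  40 → roll 2  [load 75/110]
  80 → roll 3 (new)  [load 80/110]
  30 → roll 3  [load 110/110]
  40 → roll 4 (new)  [load 40/110]
  25 → roll 2  [load 100/110]
  20 → roll 4  [load 60/110]
  35 → roll 4  [load 95/110]
  90 → roll 5 (new)  [load 90/110]
  105 → roll 6 (new)  [load 105/110]
6 paper rolls opened.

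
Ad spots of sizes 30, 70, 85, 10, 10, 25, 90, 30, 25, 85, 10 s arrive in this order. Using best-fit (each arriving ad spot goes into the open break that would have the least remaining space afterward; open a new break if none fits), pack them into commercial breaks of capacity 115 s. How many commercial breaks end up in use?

  30 → break 1 (new)  [load 30/115]
  70 → break 1  [load 100/115]
  85 → break 2 (new)  [load 85/115]
  10 → break 1  [load 110/115]
  10 → break 2  [load 95/115]
  25 → break 3 (new)  [load 25/115]
  90 → break 3  [load 115/115]
  30 → break 4 (new)  [load 30/115]
  25 → break 4  [load 55/115]
  85 → break 5 (new)  [load 85/115]
  10 → break 2  [load 105/115]
5 commercial breaks opened.

5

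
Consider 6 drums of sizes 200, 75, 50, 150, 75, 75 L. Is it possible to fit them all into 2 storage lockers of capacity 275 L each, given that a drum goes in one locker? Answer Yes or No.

No

Total = 625 L; ⌈625/275⌉ = 3.
At least 3 storage lockers are required, but only 2 are allowed.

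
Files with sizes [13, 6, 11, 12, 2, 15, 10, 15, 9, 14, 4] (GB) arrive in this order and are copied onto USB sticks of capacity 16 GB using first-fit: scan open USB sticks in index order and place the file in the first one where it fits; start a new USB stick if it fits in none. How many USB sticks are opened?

8

  13 → USB stick 1 (new)  [load 13/16]
  6 → USB stick 2 (new)  [load 6/16]
  11 → USB stick 3 (new)  [load 11/16]
  12 → USB stick 4 (new)  [load 12/16]
  2 → USB stick 1  [load 15/16]
  15 → USB stick 5 (new)  [load 15/16]
  10 → USB stick 2  [load 16/16]
  15 → USB stick 6 (new)  [load 15/16]
  9 → USB stick 7 (new)  [load 9/16]
  14 → USB stick 8 (new)  [load 14/16]
  4 → USB stick 3  [load 15/16]
8 USB sticks opened.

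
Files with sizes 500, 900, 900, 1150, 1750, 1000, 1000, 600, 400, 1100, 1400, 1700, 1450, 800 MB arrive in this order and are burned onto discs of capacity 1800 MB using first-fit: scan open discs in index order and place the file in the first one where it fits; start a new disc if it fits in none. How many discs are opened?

  500 → disc 1 (new)  [load 500/1800]
  900 → disc 1  [load 1400/1800]
  900 → disc 2 (new)  [load 900/1800]
  1150 → disc 3 (new)  [load 1150/1800]
  1750 → disc 4 (new)  [load 1750/1800]
  1000 → disc 5 (new)  [load 1000/1800]
  1000 → disc 6 (new)  [load 1000/1800]
  600 → disc 2  [load 1500/1800]
  400 → disc 1  [load 1800/1800]
  1100 → disc 7 (new)  [load 1100/1800]
  1400 → disc 8 (new)  [load 1400/1800]
  1700 → disc 9 (new)  [load 1700/1800]
  1450 → disc 10 (new)  [load 1450/1800]
  800 → disc 5  [load 1800/1800]
10 discs opened.

10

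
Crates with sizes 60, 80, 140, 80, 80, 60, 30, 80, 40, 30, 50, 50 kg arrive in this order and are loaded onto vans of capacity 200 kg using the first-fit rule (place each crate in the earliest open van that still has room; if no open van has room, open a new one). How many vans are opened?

  60 → van 1 (new)  [load 60/200]
  80 → van 1  [load 140/200]
  140 → van 2 (new)  [load 140/200]
  80 → van 3 (new)  [load 80/200]
  80 → van 3  [load 160/200]
  60 → van 1  [load 200/200]
  30 → van 2  [load 170/200]
  80 → van 4 (new)  [load 80/200]
  40 → van 3  [load 200/200]
  30 → van 2  [load 200/200]
  50 → van 4  [load 130/200]
  50 → van 4  [load 180/200]
4 vans opened.

4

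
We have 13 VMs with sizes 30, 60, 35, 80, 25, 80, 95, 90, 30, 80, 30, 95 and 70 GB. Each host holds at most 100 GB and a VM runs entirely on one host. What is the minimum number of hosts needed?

Total = 95 + 95 + 90 + 80 + 80 + 80 + 70 + 60 + 35 + 30 + 30 + 30 + 25 = 800 GB.
Lower bound: ⌈800/100⌉ = 8 hosts.
A packing using 9 hosts:
  host 1: 95 = 95
  host 2: 95 = 95
  host 3: 90 = 90
  host 4: 80 = 80
  host 5: 80 = 80
  host 6: 80 = 80
  host 7: 70 + 30 = 100
  host 8: 60 + 35 = 95
  host 9: 30 + 30 + 25 = 85
No arrangement into 8 hosts stays within capacity, so 9 is optimal.

9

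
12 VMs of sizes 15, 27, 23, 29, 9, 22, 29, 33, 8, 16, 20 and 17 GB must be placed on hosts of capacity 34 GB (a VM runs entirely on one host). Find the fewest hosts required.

9

Total = 33 + 29 + 29 + 27 + 23 + 22 + 20 + 17 + 16 + 15 + 9 + 8 = 248 GB.
Lower bound: ⌈248/34⌉ = 8 hosts.
A packing using 9 hosts:
  host 1: 33 = 33
  host 2: 29 = 29
  host 3: 29 = 29
  host 4: 27 = 27
  host 5: 23 + 9 = 32
  host 6: 22 + 8 = 30
  host 7: 20 = 20
  host 8: 17 + 16 = 33
  host 9: 15 = 15
No arrangement into 8 hosts stays within capacity, so 9 is optimal.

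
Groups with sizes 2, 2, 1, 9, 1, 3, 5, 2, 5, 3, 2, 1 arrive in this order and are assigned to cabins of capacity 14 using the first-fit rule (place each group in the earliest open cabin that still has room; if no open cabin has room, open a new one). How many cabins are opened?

3

  2 → cabin 1 (new)  [load 2/14]
  2 → cabin 1  [load 4/14]
  1 → cabin 1  [load 5/14]
  9 → cabin 1  [load 14/14]
  1 → cabin 2 (new)  [load 1/14]
  3 → cabin 2  [load 4/14]
  5 → cabin 2  [load 9/14]
  2 → cabin 2  [load 11/14]
  5 → cabin 3 (new)  [load 5/14]
  3 → cabin 2  [load 14/14]
  2 → cabin 3  [load 7/14]
  1 → cabin 3  [load 8/14]
3 cabins opened.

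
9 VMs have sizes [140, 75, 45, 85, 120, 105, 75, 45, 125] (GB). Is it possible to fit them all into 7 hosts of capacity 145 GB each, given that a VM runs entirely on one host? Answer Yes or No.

Yes

A valid assignment using 7 hosts:
  host 1: 140 = 140
  host 2: 125 = 125
  host 3: 120 = 120
  host 4: 105 = 105
  host 5: 85 + 45 = 130
  host 6: 75 + 45 = 120
  host 7: 75 = 75
Every load is within 145 GB, so 7 hosts suffice.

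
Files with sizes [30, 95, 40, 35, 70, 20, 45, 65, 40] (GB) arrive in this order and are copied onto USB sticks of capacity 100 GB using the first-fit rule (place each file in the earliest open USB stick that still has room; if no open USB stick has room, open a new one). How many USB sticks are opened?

  30 → USB stick 1 (new)  [load 30/100]
  95 → USB stick 2 (new)  [load 95/100]
  40 → USB stick 1  [load 70/100]
  35 → USB stick 3 (new)  [load 35/100]
  70 → USB stick 4 (new)  [load 70/100]
  20 → USB stick 1  [load 90/100]
  45 → USB stick 3  [load 80/100]
  65 → USB stick 5 (new)  [load 65/100]
  40 → USB stick 6 (new)  [load 40/100]
6 USB sticks opened.

6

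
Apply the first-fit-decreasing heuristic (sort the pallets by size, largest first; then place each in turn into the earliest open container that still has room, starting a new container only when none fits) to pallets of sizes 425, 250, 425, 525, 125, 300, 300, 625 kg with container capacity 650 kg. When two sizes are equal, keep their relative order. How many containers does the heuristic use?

Sorted descending: 625, 525, 425, 425, 300, 300, 250, 125.
  625 → container 1 (new)  [load 625/650]
  525 → container 2 (new)  [load 525/650]
  425 → container 3 (new)  [load 425/650]
  425 → container 4 (new)  [load 425/650]
  300 → container 5 (new)  [load 300/650]
  300 → container 5  [load 600/650]
  250 → container 6 (new)  [load 250/650]
  125 → container 2  [load 650/650]
6 containers opened.

6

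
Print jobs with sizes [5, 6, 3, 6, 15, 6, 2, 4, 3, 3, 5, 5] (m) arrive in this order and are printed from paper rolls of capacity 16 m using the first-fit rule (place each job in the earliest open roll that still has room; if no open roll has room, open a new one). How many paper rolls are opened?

4

  5 → roll 1 (new)  [load 5/16]
  6 → roll 1  [load 11/16]
  3 → roll 1  [load 14/16]
  6 → roll 2 (new)  [load 6/16]
  15 → roll 3 (new)  [load 15/16]
  6 → roll 2  [load 12/16]
  2 → roll 1  [load 16/16]
  4 → roll 2  [load 16/16]
  3 → roll 4 (new)  [load 3/16]
  3 → roll 4  [load 6/16]
  5 → roll 4  [load 11/16]
  5 → roll 4  [load 16/16]
4 paper rolls opened.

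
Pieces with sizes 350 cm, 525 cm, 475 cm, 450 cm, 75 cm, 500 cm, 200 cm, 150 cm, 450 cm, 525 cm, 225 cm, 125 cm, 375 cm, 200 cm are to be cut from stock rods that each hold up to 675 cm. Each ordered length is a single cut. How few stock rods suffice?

8

Total = 525 + 525 + 500 + 475 + 450 + 450 + 375 + 350 + 225 + 200 + 200 + 150 + 125 + 75 = 4625 cm.
Lower bound: ⌈4625/675⌉ = 7 stock rods.
Also, 8 pieces each exceed 675/2 cm, and no two of those can share a stock rod, so at least 8 stock rods are needed.
A packing using 8 stock rods:
  stock rod 1: 525 + 150 = 675
  stock rod 2: 525 + 125 = 650
  stock rod 3: 500 + 75 = 575
  stock rod 4: 475 + 200 = 675
  stock rod 5: 450 + 225 = 675
  stock rod 6: 450 + 200 = 650
  stock rod 7: 375 = 375
  stock rod 8: 350 = 350
This matches the lower bound, so 8 is optimal.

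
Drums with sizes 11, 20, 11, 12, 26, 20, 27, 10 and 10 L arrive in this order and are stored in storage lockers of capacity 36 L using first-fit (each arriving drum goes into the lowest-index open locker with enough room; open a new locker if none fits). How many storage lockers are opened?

5

  11 → locker 1 (new)  [load 11/36]
  20 → locker 1  [load 31/36]
  11 → locker 2 (new)  [load 11/36]
  12 → locker 2  [load 23/36]
  26 → locker 3 (new)  [load 26/36]
  20 → locker 4 (new)  [load 20/36]
  27 → locker 5 (new)  [load 27/36]
  10 → locker 2  [load 33/36]
  10 → locker 3  [load 36/36]
5 storage lockers opened.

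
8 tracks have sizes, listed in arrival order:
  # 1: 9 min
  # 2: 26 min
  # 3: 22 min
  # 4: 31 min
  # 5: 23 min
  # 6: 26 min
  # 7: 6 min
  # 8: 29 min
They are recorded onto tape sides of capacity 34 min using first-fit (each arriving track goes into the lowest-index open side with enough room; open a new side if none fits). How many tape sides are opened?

  9 → side 1 (new)  [load 9/34]
  26 → side 2 (new)  [load 26/34]
  22 → side 1  [load 31/34]
  31 → side 3 (new)  [load 31/34]
  23 → side 4 (new)  [load 23/34]
  26 → side 5 (new)  [load 26/34]
  6 → side 2  [load 32/34]
  29 → side 6 (new)  [load 29/34]
6 tape sides opened.

6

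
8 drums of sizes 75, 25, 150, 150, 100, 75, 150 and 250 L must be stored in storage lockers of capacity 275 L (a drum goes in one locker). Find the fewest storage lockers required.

4

Total = 250 + 150 + 150 + 150 + 100 + 75 + 75 + 25 = 975 L.
Lower bound: ⌈975/275⌉ = 4 storage lockers.
A packing using 4 storage lockers:
  locker 1: 250 + 25 = 275
  locker 2: 150 + 100 = 250
  locker 3: 150 + 75 = 225
  locker 4: 150 + 75 = 225
This matches the lower bound, so 4 is optimal.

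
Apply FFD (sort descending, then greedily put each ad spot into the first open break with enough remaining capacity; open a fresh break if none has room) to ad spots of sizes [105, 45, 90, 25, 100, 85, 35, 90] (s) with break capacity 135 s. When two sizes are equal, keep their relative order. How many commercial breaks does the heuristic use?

5

Sorted descending: 105, 100, 90, 90, 85, 45, 35, 25.
  105 → break 1 (new)  [load 105/135]
  100 → break 2 (new)  [load 100/135]
  90 → break 3 (new)  [load 90/135]
  90 → break 4 (new)  [load 90/135]
  85 → break 5 (new)  [load 85/135]
  45 → break 3  [load 135/135]
  35 → break 2  [load 135/135]
  25 → break 1  [load 130/135]
5 commercial breaks opened.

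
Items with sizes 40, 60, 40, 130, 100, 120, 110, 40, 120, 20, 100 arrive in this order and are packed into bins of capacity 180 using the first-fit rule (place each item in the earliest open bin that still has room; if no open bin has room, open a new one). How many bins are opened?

7

  40 → bin 1 (new)  [load 40/180]
  60 → bin 1  [load 100/180]
  40 → bin 1  [load 140/180]
  130 → bin 2 (new)  [load 130/180]
  100 → bin 3 (new)  [load 100/180]
  120 → bin 4 (new)  [load 120/180]
  110 → bin 5 (new)  [load 110/180]
  40 → bin 1  [load 180/180]
  120 → bin 6 (new)  [load 120/180]
  20 → bin 2  [load 150/180]
  100 → bin 7 (new)  [load 100/180]
7 bins opened.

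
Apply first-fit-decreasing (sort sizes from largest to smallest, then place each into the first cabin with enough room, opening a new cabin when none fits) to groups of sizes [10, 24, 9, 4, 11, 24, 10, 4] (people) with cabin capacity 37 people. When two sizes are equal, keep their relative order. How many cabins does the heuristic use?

3

Sorted descending: 24, 24, 11, 10, 10, 9, 4, 4.
  24 → cabin 1 (new)  [load 24/37]
  24 → cabin 2 (new)  [load 24/37]
  11 → cabin 1  [load 35/37]
  10 → cabin 2  [load 34/37]
  10 → cabin 3 (new)  [load 10/37]
  9 → cabin 3  [load 19/37]
  4 → cabin 3  [load 23/37]
  4 → cabin 3  [load 27/37]
3 cabins opened.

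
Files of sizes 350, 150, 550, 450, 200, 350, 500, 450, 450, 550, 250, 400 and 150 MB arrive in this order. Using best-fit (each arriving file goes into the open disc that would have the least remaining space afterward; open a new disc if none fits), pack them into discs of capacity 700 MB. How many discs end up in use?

  350 → disc 1 (new)  [load 350/700]
  150 → disc 1  [load 500/700]
  550 → disc 2 (new)  [load 550/700]
  450 → disc 3 (new)  [load 450/700]
  200 → disc 1  [load 700/700]
  350 → disc 4 (new)  [load 350/700]
  500 → disc 5 (new)  [load 500/700]
  450 → disc 6 (new)  [load 450/700]
  450 → disc 7 (new)  [load 450/700]
  550 → disc 8 (new)  [load 550/700]
  250 → disc 3  [load 700/700]
  400 → disc 9 (new)  [load 400/700]
  150 → disc 2  [load 700/700]
9 discs opened.

9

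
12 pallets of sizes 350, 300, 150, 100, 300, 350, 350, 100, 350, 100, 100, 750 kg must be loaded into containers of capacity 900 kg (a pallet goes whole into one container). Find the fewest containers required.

Total = 750 + 350 + 350 + 350 + 350 + 300 + 300 + 150 + 100 + 100 + 100 + 100 = 3300 kg.
Lower bound: ⌈3300/900⌉ = 4 containers.
A packing using 4 containers:
  container 1: 750 + 150 = 900
  container 2: 350 + 350 + 100 + 100 = 900
  container 3: 350 + 350 + 100 + 100 = 900
  container 4: 300 + 300 = 600
This matches the lower bound, so 4 is optimal.

4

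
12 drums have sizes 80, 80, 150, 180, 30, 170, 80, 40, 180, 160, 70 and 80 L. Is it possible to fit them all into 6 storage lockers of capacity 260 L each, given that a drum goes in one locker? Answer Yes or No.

Yes

A valid assignment using 6 storage lockers:
  locker 1: 180 + 80 = 260
  locker 2: 180 + 80 = 260
  locker 3: 170 + 80 = 250
  locker 4: 160 + 80 = 240
  locker 5: 150 + 70 + 40 = 260
  locker 6: 30 = 30
Every load is within 260 L, so 6 storage lockers suffice.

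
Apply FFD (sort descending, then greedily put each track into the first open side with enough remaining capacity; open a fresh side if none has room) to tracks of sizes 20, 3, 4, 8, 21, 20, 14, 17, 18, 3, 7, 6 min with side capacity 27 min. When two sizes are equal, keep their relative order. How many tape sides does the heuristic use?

Sorted descending: 21, 20, 20, 18, 17, 14, 8, 7, 6, 4, 3, 3.
  21 → side 1 (new)  [load 21/27]
  20 → side 2 (new)  [load 20/27]
  20 → side 3 (new)  [load 20/27]
  18 → side 4 (new)  [load 18/27]
  17 → side 5 (new)  [load 17/27]
  14 → side 6 (new)  [load 14/27]
  8 → side 4  [load 26/27]
  7 → side 2  [load 27/27]
  6 → side 1  [load 27/27]
  4 → side 3  [load 24/27]
  3 → side 3  [load 27/27]
  3 → side 5  [load 20/27]
6 tape sides opened.

6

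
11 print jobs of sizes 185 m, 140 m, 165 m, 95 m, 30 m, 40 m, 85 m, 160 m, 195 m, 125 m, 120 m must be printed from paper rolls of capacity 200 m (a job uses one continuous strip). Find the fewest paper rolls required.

Total = 195 + 185 + 165 + 160 + 140 + 125 + 120 + 95 + 85 + 40 + 30 = 1340 m.
Lower bound: ⌈1340/200⌉ = 7 paper rolls.
A packing using 8 paper rolls:
  roll 1: 195 = 195
  roll 2: 185 = 185
  roll 3: 165 + 30 = 195
  roll 4: 160 + 40 = 200
  roll 5: 140 = 140
  roll 6: 125 = 125
  roll 7: 120 = 120
  roll 8: 95 + 85 = 180
No arrangement into 7 paper rolls stays within capacity, so 8 is optimal.

8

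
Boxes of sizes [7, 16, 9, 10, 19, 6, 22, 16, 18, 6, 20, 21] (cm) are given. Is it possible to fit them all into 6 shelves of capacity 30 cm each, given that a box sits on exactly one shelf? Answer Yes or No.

Total = 170 cm; ⌈170/30⌉ = 6.
7 boxes each exceed half the capacity and cannot share a shelf, forcing at least 7 shelves.
At least 7 shelves are required, but only 6 are allowed.

No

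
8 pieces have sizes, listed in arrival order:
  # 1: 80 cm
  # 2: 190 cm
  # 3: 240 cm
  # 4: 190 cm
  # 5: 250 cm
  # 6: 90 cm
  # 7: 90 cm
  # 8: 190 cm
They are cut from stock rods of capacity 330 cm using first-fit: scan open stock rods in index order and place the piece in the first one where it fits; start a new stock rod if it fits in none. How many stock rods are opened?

5

  80 → stock rod 1 (new)  [load 80/330]
  190 → stock rod 1  [load 270/330]
  240 → stock rod 2 (new)  [load 240/330]
  190 → stock rod 3 (new)  [load 190/330]
  250 → stock rod 4 (new)  [load 250/330]
  90 → stock rod 2  [load 330/330]
  90 → stock rod 3  [load 280/330]
  190 → stock rod 5 (new)  [load 190/330]
5 stock rods opened.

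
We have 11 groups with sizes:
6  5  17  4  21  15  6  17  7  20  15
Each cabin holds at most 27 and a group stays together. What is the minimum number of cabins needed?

6

Total = 21 + 20 + 17 + 17 + 15 + 15 + 7 + 6 + 6 + 5 + 4 = 133.
Lower bound: ⌈133/27⌉ = 5 cabins.
Also, 6 groups each exceed 27/2, and no two of those can share a cabin, so at least 6 cabins are needed.
A packing using 6 cabins:
  cabin 1: 21 + 6 = 27
  cabin 2: 20 + 7 = 27
  cabin 3: 17 + 6 + 4 = 27
  cabin 4: 17 + 5 = 22
  cabin 5: 15 = 15
  cabin 6: 15 = 15
This matches the lower bound, so 6 is optimal.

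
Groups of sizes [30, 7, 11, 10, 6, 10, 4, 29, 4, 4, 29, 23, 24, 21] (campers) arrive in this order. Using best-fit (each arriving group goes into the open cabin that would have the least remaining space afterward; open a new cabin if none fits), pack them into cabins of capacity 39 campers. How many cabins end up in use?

  30 → cabin 1 (new)  [load 30/39]
  7 → cabin 1  [load 37/39]
  11 → cabin 2 (new)  [load 11/39]
  10 → cabin 2  [load 21/39]
  6 → cabin 2  [load 27/39]
  10 → cabin 2  [load 37/39]
  4 → cabin 3 (new)  [load 4/39]
  29 → cabin 3  [load 33/39]
  4 → cabin 3  [load 37/39]
  4 → cabin 4 (new)  [load 4/39]
  29 → cabin 4  [load 33/39]
  23 → cabin 5 (new)  [load 23/39]
  24 → cabin 6 (new)  [load 24/39]
  21 → cabin 7 (new)  [load 21/39]
7 cabins opened.

7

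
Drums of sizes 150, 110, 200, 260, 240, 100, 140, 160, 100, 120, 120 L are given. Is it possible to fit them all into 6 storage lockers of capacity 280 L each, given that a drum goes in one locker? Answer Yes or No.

Total = 1700 L; ⌈1700/280⌉ = 7.
At least 7 storage lockers are required, but only 6 are allowed.

No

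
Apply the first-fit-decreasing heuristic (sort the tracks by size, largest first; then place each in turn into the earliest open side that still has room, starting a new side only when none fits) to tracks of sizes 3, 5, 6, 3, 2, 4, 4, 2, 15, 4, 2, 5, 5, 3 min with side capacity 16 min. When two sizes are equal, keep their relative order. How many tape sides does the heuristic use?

4

Sorted descending: 15, 6, 5, 5, 5, 4, 4, 4, 3, 3, 3, 2, 2, 2.
  15 → side 1 (new)  [load 15/16]
  6 → side 2 (new)  [load 6/16]
  5 → side 2  [load 11/16]
  5 → side 2  [load 16/16]
  5 → side 3 (new)  [load 5/16]
  4 → side 3  [load 9/16]
  4 → side 3  [load 13/16]
  4 → side 4 (new)  [load 4/16]
  3 → side 3  [load 16/16]
  3 → side 4  [load 7/16]
  3 → side 4  [load 10/16]
  2 → side 4  [load 12/16]
  2 → side 4  [load 14/16]
  2 → side 4  [load 16/16]
4 tape sides opened.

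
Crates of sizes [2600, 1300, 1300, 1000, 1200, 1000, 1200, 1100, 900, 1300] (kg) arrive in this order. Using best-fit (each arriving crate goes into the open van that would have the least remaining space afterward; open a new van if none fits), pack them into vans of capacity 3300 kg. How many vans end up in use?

  2600 → van 1 (new)  [load 2600/3300]
  1300 → van 2 (new)  [load 1300/3300]
  1300 → van 2  [load 2600/3300]
  1000 → van 3 (new)  [load 1000/3300]
  1200 → van 3  [load 2200/3300]
  1000 → van 3  [load 3200/3300]
  1200 → van 4 (new)  [load 1200/3300]
  1100 → van 4  [load 2300/3300]
  900 → van 4  [load 3200/3300]
  1300 → van 5 (new)  [load 1300/3300]
5 vans opened.

5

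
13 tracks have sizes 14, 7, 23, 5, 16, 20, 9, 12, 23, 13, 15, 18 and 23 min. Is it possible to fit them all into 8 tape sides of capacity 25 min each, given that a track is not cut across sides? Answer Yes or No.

No

Total = 198 min; ⌈198/25⌉ = 8.
9 tracks each exceed half the capacity and cannot share a side, forcing at least 9 tape sides.
At least 9 tape sides are required, but only 8 are allowed.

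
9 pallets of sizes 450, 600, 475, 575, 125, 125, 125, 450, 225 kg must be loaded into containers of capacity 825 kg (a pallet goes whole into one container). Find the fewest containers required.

5

Total = 600 + 575 + 475 + 450 + 450 + 225 + 125 + 125 + 125 = 3150 kg.
Lower bound: ⌈3150/825⌉ = 4 containers.
Also, 5 pallets each exceed 825/2 kg, and no two of those can share a container, so at least 5 containers are needed.
A packing using 5 containers:
  container 1: 600 + 225 = 825
  container 2: 575 + 125 + 125 = 825
  container 3: 475 + 125 = 600
  container 4: 450 = 450
  container 5: 450 = 450
This matches the lower bound, so 5 is optimal.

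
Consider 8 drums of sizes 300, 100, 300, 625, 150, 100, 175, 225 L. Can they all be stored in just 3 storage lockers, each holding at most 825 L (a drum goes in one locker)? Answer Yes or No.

Yes

A valid assignment using 3 storage lockers:
  locker 1: 625 + 175 = 800
  locker 2: 300 + 300 + 225 = 825
  locker 3: 150 + 100 + 100 = 350
Every load is within 825 L, so 3 storage lockers suffice.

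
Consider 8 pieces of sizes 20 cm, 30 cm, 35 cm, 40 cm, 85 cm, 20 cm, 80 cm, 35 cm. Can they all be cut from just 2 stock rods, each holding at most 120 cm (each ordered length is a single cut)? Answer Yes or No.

No

Total = 345 cm; ⌈345/120⌉ = 3.
At least 3 stock rods are required, but only 2 are allowed.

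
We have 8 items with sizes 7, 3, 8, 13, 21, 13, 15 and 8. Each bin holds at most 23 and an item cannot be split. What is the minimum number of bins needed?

4

Total = 21 + 15 + 13 + 13 + 8 + 8 + 7 + 3 = 88.
Lower bound: ⌈88/23⌉ = 4 bins.
A packing using 4 bins:
  bin 1: 21 = 21
  bin 2: 15 + 8 = 23
  bin 3: 13 + 8 = 21
  bin 4: 13 + 7 + 3 = 23
This matches the lower bound, so 4 is optimal.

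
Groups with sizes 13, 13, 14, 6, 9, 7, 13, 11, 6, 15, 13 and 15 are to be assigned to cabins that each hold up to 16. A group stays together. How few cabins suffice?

Total = 15 + 15 + 14 + 13 + 13 + 13 + 13 + 11 + 9 + 7 + 6 + 6 = 135.
Lower bound: ⌈135/16⌉ = 9 cabins.
A packing using 10 cabins:
  cabin 1: 15 = 15
  cabin 2: 15 = 15
  cabin 3: 14 = 14
  cabin 4: 13 = 13
  cabin 5: 13 = 13
  cabin 6: 13 = 13
  cabin 7: 13 = 13
  cabin 8: 11 = 11
  cabin 9: 9 + 7 = 16
  cabin 10: 6 + 6 = 12
No arrangement into 9 cabins stays within capacity, so 10 is optimal.

10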